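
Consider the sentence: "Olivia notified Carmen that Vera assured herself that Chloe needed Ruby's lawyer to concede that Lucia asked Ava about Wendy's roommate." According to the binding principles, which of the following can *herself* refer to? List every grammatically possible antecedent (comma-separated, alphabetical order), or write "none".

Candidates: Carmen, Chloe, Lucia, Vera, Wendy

*herself* is a reflexive; Principle A requires it to be bound within its binding domain — the clause headed by 'assured'.
— Carmen: object of the matrix clause; c-commands the reflexive but lies outside its binding domain — cannot bind it (Principle A).
— Chloe: subject of the clause headed by 'needed'; does not c-command the reflexive — cannot bind it (Principle A).
— Lucia: subject of the clause headed by 'asked'; does not c-command the reflexive — cannot bind it (Principle A).
— Vera: subject of the clause headed by 'assured'; c-commands the reflexive within its binding domain — allowed (Principle A).
— Wendy: possessor inside the second object DP of the clause headed by 'asked'; does not c-command the reflexive — cannot bind it (Principle A).

Vera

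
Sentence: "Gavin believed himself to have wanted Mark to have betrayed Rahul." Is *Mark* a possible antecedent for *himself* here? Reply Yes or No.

*himself* is a reflexive; Principle A requires it to be bound within its binding domain — the matrix clause.
— Mark: subject of the clause headed by 'betrayed'; does not c-command the reflexive — cannot bind it (Principle A).

No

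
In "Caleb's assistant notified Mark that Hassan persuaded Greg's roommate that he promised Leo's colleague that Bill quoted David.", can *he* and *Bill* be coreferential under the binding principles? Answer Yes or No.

*Bill* is an R-expression; Principle C requires it to be free (not bound by any c-commanding expression).
— he: subject of the clause headed by 'promised'; the pronoun c-commands the R-expression — coreference blocked (Principle C).

No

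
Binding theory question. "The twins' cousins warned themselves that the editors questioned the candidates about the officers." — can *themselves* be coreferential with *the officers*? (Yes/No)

No

*themselves* is a reflexive; Principle A requires it to be bound within its binding domain — the matrix clause.
— the officers: second object of the clause headed by 'questioned'; does not c-command the reflexive — cannot bind it (Principle A).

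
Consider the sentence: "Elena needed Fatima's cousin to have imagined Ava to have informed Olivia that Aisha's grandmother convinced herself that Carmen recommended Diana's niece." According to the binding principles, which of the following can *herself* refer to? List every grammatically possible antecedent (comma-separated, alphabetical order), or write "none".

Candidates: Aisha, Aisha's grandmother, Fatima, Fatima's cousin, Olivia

Aisha's grandmother

*herself* is a reflexive; Principle A requires it to be bound within its binding domain — the clause headed by 'convinced'.
— Aisha: possessor inside the subject DP of the clause headed by 'convinced'; does not c-command the reflexive — cannot bind it (Principle A).
— Aisha's grandmother: subject of the clause headed by 'convinced'; c-commands the reflexive within its binding domain — allowed (Principle A).
— Fatima: possessor inside the subject DP of the clause headed by 'imagined'; does not c-command the reflexive — cannot bind it (Principle A).
— Fatima's cousin: subject of the clause headed by 'imagined'; c-commands the reflexive but lies outside its binding domain — cannot bind it (Principle A).
— Olivia: object of the clause headed by 'informed'; c-commands the reflexive but lies outside its binding domain — cannot bind it (Principle A).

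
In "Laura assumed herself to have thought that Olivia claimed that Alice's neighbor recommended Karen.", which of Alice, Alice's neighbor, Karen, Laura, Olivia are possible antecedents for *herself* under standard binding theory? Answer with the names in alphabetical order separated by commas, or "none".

Laura

*herself* is a reflexive; Principle A requires it to be bound within its binding domain — the matrix clause.
— Alice: possessor inside the subject DP of the clause headed by 'recommended'; does not c-command the reflexive — cannot bind it (Principle A).
— Alice's neighbor: subject of the clause headed by 'recommended'; does not c-command the reflexive — cannot bind it (Principle A).
— Karen: object of the clause headed by 'recommended'; does not c-command the reflexive — cannot bind it (Principle A).
— Laura: subject of the matrix clause; c-commands the reflexive within its binding domain — allowed (Principle A).
— Olivia: subject of the clause headed by 'claimed'; does not c-command the reflexive — cannot bind it (Principle A).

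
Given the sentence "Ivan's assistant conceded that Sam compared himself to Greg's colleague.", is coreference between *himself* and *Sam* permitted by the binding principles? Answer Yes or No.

Yes

*himself* is a reflexive; Principle A requires it to be bound within its binding domain — the clause headed by 'compared'.
— Sam: subject of the clause headed by 'compared'; c-commands the reflexive within its binding domain — allowed (Principle A).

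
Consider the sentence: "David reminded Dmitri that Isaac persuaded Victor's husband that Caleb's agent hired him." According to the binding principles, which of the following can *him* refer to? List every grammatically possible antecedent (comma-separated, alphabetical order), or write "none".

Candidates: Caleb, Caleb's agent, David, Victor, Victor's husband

Caleb, David, Victor, Victor's husband

*him* is a pronoun; Principle B requires it to be free in its binding domain — the clause headed by 'hired'.
— Caleb: possessor inside the subject DP of the clause headed by 'hired'; does not c-command the pronoun — Principle B does not apply; allowed.
— Caleb's agent: subject of the clause headed by 'hired'; c-commands the pronoun within its binding domain — blocked (Principle B).
— David: subject of the matrix clause; c-commands the pronoun but lies outside its binding domain — allowed.
— Victor: possessor inside the object DP of the clause headed by 'persuaded'; does not c-command the pronoun — Principle B does not apply; allowed.
— Victor's husband: object of the clause headed by 'persuaded'; c-commands the pronoun but lies outside its binding domain — allowed.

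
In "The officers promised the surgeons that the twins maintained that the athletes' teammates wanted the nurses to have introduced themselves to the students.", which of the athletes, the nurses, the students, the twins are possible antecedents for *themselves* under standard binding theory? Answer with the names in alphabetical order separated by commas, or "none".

the nurses

*themselves* is a reflexive; Principle A requires it to be bound within its binding domain — the clause headed by 'introduced'.
— the athletes: possessor inside the subject DP of the clause headed by 'wanted'; does not c-command the reflexive — cannot bind it (Principle A).
— the nurses: subject of the clause headed by 'introduced'; c-commands the reflexive within its binding domain — allowed (Principle A).
— the students: second object of the clause headed by 'introduced'; does not c-command the reflexive — cannot bind it (Principle A).
— the twins: subject of the clause headed by 'maintained'; c-commands the reflexive but lies outside its binding domain — cannot bind it (Principle A).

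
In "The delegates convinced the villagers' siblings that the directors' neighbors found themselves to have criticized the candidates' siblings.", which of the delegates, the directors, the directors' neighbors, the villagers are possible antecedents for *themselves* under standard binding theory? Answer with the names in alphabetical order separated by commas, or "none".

*themselves* is a reflexive; Principle A requires it to be bound within its binding domain — the clause headed by 'found'.
— the delegates: subject of the matrix clause; c-commands the reflexive but lies outside its binding domain — cannot bind it (Principle A).
— the directors: possessor inside the subject DP of the clause headed by 'found'; does not c-command the reflexive — cannot bind it (Principle A).
— the directors' neighbors: subject of the clause headed by 'found'; c-commands the reflexive within its binding domain — allowed (Principle A).
— the villagers: possessor inside the object DP of the matrix clause; does not c-command the reflexive — cannot bind it (Principle A).

the directors' neighbors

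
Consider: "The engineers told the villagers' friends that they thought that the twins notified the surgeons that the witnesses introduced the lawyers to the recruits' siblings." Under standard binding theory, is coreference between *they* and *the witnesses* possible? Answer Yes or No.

No

*the witnesses* is an R-expression; Principle C requires it to be free (not bound by any c-commanding expression).
— they: subject of the clause headed by 'thought'; the pronoun c-commands the R-expression — coreference blocked (Principle C).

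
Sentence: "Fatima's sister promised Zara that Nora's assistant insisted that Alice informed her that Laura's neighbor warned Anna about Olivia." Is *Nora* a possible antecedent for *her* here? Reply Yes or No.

Yes

*her* is a pronoun; Principle B requires it to be free in its binding domain — the clause headed by 'informed'.
— Nora: possessor inside the subject DP of the clause headed by 'insisted'; does not c-command the pronoun — Principle B does not apply; allowed.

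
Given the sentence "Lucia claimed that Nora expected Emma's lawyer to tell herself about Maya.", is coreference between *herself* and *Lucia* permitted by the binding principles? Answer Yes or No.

No

*herself* is a reflexive; Principle A requires it to be bound within its binding domain — the clause headed by 'tell'.
— Lucia: subject of the matrix clause; c-commands the reflexive but lies outside its binding domain — cannot bind it (Principle A).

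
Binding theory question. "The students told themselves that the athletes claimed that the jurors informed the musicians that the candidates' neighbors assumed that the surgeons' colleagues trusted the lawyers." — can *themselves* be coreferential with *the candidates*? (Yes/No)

*themselves* is a reflexive; Principle A requires it to be bound within its binding domain — the matrix clause.
— the candidates: possessor inside the subject DP of the clause headed by 'assumed'; does not c-command the reflexive — cannot bind it (Principle A).

No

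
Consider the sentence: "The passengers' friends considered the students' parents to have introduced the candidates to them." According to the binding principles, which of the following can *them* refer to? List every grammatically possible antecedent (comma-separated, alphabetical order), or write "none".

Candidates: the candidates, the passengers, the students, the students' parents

*them* is a pronoun; Principle B requires it to be free in its binding domain — the clause headed by 'introduced'.
— the candidates: object of the clause headed by 'introduced'; c-commands the pronoun within its binding domain — blocked (Principle B).
— the passengers: possessor inside the subject DP of the matrix clause; does not c-command the pronoun — Principle B does not apply; allowed.
— the students: possessor inside the subject DP of the clause headed by 'introduced'; does not c-command the pronoun — Principle B does not apply; allowed.
— the students' parents: subject of the clause headed by 'introduced'; c-commands the pronoun within its binding domain — blocked (Principle B).

the passengers, the students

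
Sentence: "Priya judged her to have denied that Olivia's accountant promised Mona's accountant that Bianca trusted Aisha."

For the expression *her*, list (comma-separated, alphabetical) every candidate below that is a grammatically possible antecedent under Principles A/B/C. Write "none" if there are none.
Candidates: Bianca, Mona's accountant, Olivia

*her* is a pronoun; Principle B requires it to be free in its binding domain — the matrix clause.
— Bianca: subject of the clause headed by 'trusted'; is c-commanded by the pronoun; coreference would bind this R-expression — blocked (Principle C).
— Mona's accountant: object of the clause headed by 'promised'; is c-commanded by the pronoun; coreference would bind this R-expression — blocked (Principle C).
— Olivia: possessor inside the subject DP of the clause headed by 'promised'; is c-commanded by the pronoun; coreference would bind this R-expression — blocked (Principle C).

none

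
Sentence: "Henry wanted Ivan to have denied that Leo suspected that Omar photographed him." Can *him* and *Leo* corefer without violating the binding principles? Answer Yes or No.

*Leo* is an R-expression; Principle C requires it to be free (not bound by any c-commanding expression).
— him: object of the clause headed by 'photographed'; the pronoun does not c-command the R-expression — coreference allowed.

Yes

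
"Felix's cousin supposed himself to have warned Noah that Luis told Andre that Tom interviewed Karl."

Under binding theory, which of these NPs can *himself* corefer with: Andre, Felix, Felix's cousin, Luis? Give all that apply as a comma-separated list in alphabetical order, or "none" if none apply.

Felix's cousin

*himself* is a reflexive; Principle A requires it to be bound within its binding domain — the matrix clause.
— Andre: object of the clause headed by 'told'; does not c-command the reflexive — cannot bind it (Principle A).
— Felix: possessor inside the subject DP of the matrix clause; does not c-command the reflexive — cannot bind it (Principle A).
— Felix's cousin: subject of the matrix clause; c-commands the reflexive within its binding domain — allowed (Principle A).
— Luis: subject of the clause headed by 'told'; does not c-command the reflexive — cannot bind it (Principle A).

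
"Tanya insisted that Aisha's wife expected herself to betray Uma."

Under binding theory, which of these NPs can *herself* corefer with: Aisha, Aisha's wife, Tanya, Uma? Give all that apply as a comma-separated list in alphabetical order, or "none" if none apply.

Aisha's wife

*herself* is a reflexive; Principle A requires it to be bound within its binding domain — the clause headed by 'expected'.
— Aisha: possessor inside the subject DP of the clause headed by 'expected'; does not c-command the reflexive — cannot bind it (Principle A).
— Aisha's wife: subject of the clause headed by 'expected'; c-commands the reflexive within its binding domain — allowed (Principle A).
— Tanya: subject of the matrix clause; c-commands the reflexive but lies outside its binding domain — cannot bind it (Principle A).
— Uma: object of the clause headed by 'betray'; does not c-command the reflexive — cannot bind it (Principle A).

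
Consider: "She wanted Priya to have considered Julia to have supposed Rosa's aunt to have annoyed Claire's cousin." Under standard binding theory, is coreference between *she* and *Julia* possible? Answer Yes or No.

No

*Julia* is an R-expression; Principle C requires it to be free (not bound by any c-commanding expression).
— she: subject of the matrix clause; the pronoun c-commands the R-expression — coreference blocked (Principle C).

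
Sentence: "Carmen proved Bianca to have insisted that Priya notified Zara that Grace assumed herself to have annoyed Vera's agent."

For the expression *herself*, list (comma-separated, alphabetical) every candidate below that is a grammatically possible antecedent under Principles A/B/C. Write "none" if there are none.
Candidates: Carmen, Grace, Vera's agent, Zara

*herself* is a reflexive; Principle A requires it to be bound within its binding domain — the clause headed by 'assumed'.
— Carmen: subject of the matrix clause; c-commands the reflexive but lies outside its binding domain — cannot bind it (Principle A).
— Grace: subject of the clause headed by 'assumed'; c-commands the reflexive within its binding domain — allowed (Principle A).
— Vera's agent: object of the clause headed by 'annoyed'; does not c-command the reflexive — cannot bind it (Principle A).
— Zara: object of the clause headed by 'notified'; c-commands the reflexive but lies outside its binding domain — cannot bind it (Principle A).

Grace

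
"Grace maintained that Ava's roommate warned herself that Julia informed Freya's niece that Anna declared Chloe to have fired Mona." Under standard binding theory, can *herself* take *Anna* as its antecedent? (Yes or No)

No

*herself* is a reflexive; Principle A requires it to be bound within its binding domain — the clause headed by 'warned'.
— Anna: subject of the clause headed by 'declared'; does not c-command the reflexive — cannot bind it (Principle A).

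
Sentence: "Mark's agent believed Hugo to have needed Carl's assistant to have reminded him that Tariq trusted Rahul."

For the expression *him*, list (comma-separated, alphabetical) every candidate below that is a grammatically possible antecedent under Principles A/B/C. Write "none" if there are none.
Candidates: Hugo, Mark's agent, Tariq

Hugo, Mark's agent

*him* is a pronoun; Principle B requires it to be free in its binding domain — the clause headed by 'reminded'.
— Hugo: subject of the clause headed by 'needed'; c-commands the pronoun but lies outside its binding domain — allowed.
— Mark's agent: subject of the matrix clause; c-commands the pronoun but lies outside its binding domain — allowed.
— Tariq: subject of the clause headed by 'trusted'; is c-commanded by the pronoun; coreference would bind this R-expression — blocked (Principle C).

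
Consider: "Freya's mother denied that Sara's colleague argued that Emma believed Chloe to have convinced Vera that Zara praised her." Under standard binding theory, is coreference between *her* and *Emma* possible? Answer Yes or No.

*Emma* is an R-expression; Principle C requires it to be free (not bound by any c-commanding expression).
— her: object of the clause headed by 'praised'; the pronoun does not c-command the R-expression — coreference allowed.

Yes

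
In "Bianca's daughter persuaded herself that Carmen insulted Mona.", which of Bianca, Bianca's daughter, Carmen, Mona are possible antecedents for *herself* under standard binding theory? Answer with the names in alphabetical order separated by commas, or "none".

*herself* is a reflexive; Principle A requires it to be bound within its binding domain — the matrix clause.
— Bianca: possessor inside the subject DP of the matrix clause; does not c-command the reflexive — cannot bind it (Principle A).
— Bianca's daughter: subject of the matrix clause; c-commands the reflexive within its binding domain — allowed (Principle A).
— Carmen: subject of the clause headed by 'insulted'; does not c-command the reflexive — cannot bind it (Principle A).
— Mona: object of the clause headed by 'insulted'; does not c-command the reflexive — cannot bind it (Principle A).

Bianca's daughter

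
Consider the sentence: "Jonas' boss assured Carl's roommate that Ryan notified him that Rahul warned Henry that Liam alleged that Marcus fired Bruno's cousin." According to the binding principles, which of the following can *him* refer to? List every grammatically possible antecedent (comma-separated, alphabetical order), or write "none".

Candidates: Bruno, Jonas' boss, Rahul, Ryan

Jonas' boss

*him* is a pronoun; Principle B requires it to be free in its binding domain — the clause headed by 'notified'.
— Bruno: possessor inside the object DP of the clause headed by 'fired'; is c-commanded by the pronoun; coreference would bind this R-expression — blocked (Principle C).
— Jonas' boss: subject of the matrix clause; c-commands the pronoun but lies outside its binding domain — allowed.
— Rahul: subject of the clause headed by 'warned'; is c-commanded by the pronoun; coreference would bind this R-expression — blocked (Principle C).
— Ryan: subject of the clause headed by 'notified'; c-commands the pronoun within its binding domain — blocked (Principle B).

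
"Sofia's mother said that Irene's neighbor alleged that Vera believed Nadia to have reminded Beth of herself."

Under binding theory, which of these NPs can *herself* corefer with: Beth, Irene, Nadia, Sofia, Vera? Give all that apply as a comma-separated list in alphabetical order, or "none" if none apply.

Beth, Nadia

*herself* is a reflexive; Principle A requires it to be bound within its binding domain — the clause headed by 'reminded'.
— Beth: object of the clause headed by 'reminded'; c-commands the reflexive within its binding domain — allowed (Principle A).
— Irene: possessor inside the subject DP of the clause headed by 'alleged'; does not c-command the reflexive — cannot bind it (Principle A).
— Nadia: subject of the clause headed by 'reminded'; c-commands the reflexive within its binding domain — allowed (Principle A).
— Sofia: possessor inside the subject DP of the matrix clause; does not c-command the reflexive — cannot bind it (Principle A).
— Vera: subject of the clause headed by 'believed'; c-commands the reflexive but lies outside its binding domain — cannot bind it (Principle A).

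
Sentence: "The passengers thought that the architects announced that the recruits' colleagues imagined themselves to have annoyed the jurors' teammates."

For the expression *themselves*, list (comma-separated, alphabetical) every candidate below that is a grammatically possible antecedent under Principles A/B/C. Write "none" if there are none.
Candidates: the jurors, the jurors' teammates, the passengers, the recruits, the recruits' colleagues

the recruits' colleagues

*themselves* is a reflexive; Principle A requires it to be bound within its binding domain — the clause headed by 'imagined'.
— the jurors: possessor inside the object DP of the clause headed by 'annoyed'; does not c-command the reflexive — cannot bind it (Principle A).
— the jurors' teammates: object of the clause headed by 'annoyed'; does not c-command the reflexive — cannot bind it (Principle A).
— the passengers: subject of the matrix clause; c-commands the reflexive but lies outside its binding domain — cannot bind it (Principle A).
— the recruits: possessor inside the subject DP of the clause headed by 'imagined'; does not c-command the reflexive — cannot bind it (Principle A).
— the recruits' colleagues: subject of the clause headed by 'imagined'; c-commands the reflexive within its binding domain — allowed (Principle A).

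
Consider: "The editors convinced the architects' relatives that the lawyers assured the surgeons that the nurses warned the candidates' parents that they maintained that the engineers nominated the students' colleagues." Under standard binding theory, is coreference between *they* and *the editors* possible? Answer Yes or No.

*the editors* is an R-expression; Principle C requires it to be free (not bound by any c-commanding expression).
— they: subject of the clause headed by 'maintained'; the pronoun does not c-command the R-expression — coreference allowed.

Yes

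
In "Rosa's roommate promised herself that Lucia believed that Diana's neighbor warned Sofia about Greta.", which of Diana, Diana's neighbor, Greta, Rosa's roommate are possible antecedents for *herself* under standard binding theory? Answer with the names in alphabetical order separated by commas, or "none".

*herself* is a reflexive; Principle A requires it to be bound within its binding domain — the matrix clause.
— Diana: possessor inside the subject DP of the clause headed by 'warned'; does not c-command the reflexive — cannot bind it (Principle A).
— Diana's neighbor: subject of the clause headed by 'warned'; does not c-command the reflexive — cannot bind it (Principle A).
— Greta: second object of the clause headed by 'warned'; does not c-command the reflexive — cannot bind it (Principle A).
— Rosa's roommate: subject of the matrix clause; c-commands the reflexive within its binding domain — allowed (Principle A).

Rosa's roommate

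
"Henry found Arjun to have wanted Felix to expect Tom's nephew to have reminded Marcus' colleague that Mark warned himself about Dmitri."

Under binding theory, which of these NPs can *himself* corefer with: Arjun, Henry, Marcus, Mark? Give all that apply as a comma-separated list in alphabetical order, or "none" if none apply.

Mark

*himself* is a reflexive; Principle A requires it to be bound within its binding domain — the clause headed by 'warned'.
— Arjun: subject of the clause headed by 'wanted'; c-commands the reflexive but lies outside its binding domain — cannot bind it (Principle A).
— Henry: subject of the matrix clause; c-commands the reflexive but lies outside its binding domain — cannot bind it (Principle A).
— Marcus: possessor inside the object DP of the clause headed by 'reminded'; does not c-command the reflexive — cannot bind it (Principle A).
— Mark: subject of the clause headed by 'warned'; c-commands the reflexive within its binding domain — allowed (Principle A).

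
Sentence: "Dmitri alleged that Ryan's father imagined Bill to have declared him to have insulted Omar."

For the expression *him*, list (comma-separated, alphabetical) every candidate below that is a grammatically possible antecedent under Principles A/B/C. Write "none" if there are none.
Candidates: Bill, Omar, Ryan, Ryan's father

*him* is a pronoun; Principle B requires it to be free in its binding domain — the clause headed by 'declared'.
— Bill: subject of the clause headed by 'declared'; c-commands the pronoun within its binding domain — blocked (Principle B).
— Omar: object of the clause headed by 'insulted'; is c-commanded by the pronoun; coreference would bind this R-expression — blocked (Principle C).
— Ryan: possessor inside the subject DP of the clause headed by 'imagined'; does not c-command the pronoun — Principle B does not apply; allowed.
— Ryan's father: subject of the clause headed by 'imagined'; c-commands the pronoun but lies outside its binding domain — allowed.

Ryan, Ryan's father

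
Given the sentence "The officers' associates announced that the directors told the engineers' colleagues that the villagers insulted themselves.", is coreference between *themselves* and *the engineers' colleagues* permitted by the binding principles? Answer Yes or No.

*themselves* is a reflexive; Principle A requires it to be bound within its binding domain — the clause headed by 'insulted'.
— the engineers' colleagues: object of the clause headed by 'told'; c-commands the reflexive but lies outside its binding domain — cannot bind it (Principle A).

No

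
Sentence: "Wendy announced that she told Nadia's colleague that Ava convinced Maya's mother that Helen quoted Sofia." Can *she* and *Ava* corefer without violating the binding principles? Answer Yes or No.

*Ava* is an R-expression; Principle C requires it to be free (not bound by any c-commanding expression).
— she: subject of the clause headed by 'told'; the pronoun c-commands the R-expression — coreference blocked (Principle C).

No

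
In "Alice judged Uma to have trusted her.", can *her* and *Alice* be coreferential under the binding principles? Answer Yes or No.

Yes

*Alice* is an R-expression; Principle C requires it to be free (not bound by any c-commanding expression).
— her: object of the clause headed by 'trusted'; the pronoun does not c-command the R-expression — coreference allowed.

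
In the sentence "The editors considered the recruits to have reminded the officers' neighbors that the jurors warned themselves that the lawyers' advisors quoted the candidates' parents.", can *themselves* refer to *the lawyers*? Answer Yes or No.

No

*themselves* is a reflexive; Principle A requires it to be bound within its binding domain — the clause headed by 'warned'.
— the lawyers: possessor inside the subject DP of the clause headed by 'quoted'; does not c-command the reflexive — cannot bind it (Principle A).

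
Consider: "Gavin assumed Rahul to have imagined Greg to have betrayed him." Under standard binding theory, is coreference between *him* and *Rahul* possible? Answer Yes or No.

*Rahul* is an R-expression; Principle C requires it to be free (not bound by any c-commanding expression).
— him: object of the clause headed by 'betrayed'; the pronoun does not c-command the R-expression — coreference allowed.

Yes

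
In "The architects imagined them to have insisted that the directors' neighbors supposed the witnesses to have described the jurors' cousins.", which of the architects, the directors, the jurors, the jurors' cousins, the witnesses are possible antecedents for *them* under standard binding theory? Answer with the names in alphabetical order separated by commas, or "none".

*them* is a pronoun; Principle B requires it to be free in its binding domain — the matrix clause.
— the architects: subject of the matrix clause; c-commands the pronoun within its binding domain — blocked (Principle B).
— the directors: possessor inside the subject DP of the clause headed by 'supposed'; is c-commanded by the pronoun; coreference would bind this R-expression — blocked (Principle C).
— the jurors: possessor inside the object DP of the clause headed by 'described'; is c-commanded by the pronoun; coreference would bind this R-expression — blocked (Principle C).
— the jurors' cousins: object of the clause headed by 'described'; is c-commanded by the pronoun; coreference would bind this R-expression — blocked (Principle C).
— the witnesses: subject of the clause headed by 'described'; is c-commanded by the pronoun; coreference would bind this R-expression — blocked (Principle C).

none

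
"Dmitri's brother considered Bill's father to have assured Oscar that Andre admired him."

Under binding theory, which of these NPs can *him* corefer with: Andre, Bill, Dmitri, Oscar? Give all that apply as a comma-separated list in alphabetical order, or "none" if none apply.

Bill, Dmitri, Oscar

*him* is a pronoun; Principle B requires it to be free in its binding domain — the clause headed by 'admired'.
— Andre: subject of the clause headed by 'admired'; c-commands the pronoun within its binding domain — blocked (Principle B).
— Bill: possessor inside the subject DP of the clause headed by 'assured'; does not c-command the pronoun — Principle B does not apply; allowed.
— Dmitri: possessor inside the subject DP of the matrix clause; does not c-command the pronoun — Principle B does not apply; allowed.
— Oscar: object of the clause headed by 'assured'; c-commands the pronoun but lies outside its binding domain — allowed.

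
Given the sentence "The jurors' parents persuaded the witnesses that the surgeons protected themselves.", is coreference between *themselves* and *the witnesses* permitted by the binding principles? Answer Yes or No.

No

*themselves* is a reflexive; Principle A requires it to be bound within its binding domain — the clause headed by 'protected'.
— the witnesses: object of the matrix clause; c-commands the reflexive but lies outside its binding domain — cannot bind it (Principle A).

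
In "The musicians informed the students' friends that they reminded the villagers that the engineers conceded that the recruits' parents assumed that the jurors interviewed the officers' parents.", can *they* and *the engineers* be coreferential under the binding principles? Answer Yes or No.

*the engineers* is an R-expression; Principle C requires it to be free (not bound by any c-commanding expression).
— they: subject of the clause headed by 'reminded'; the pronoun c-commands the R-expression — coreference blocked (Principle C).

No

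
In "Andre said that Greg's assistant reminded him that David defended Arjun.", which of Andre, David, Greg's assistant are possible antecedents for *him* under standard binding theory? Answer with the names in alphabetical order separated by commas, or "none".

*him* is a pronoun; Principle B requires it to be free in its binding domain — the clause headed by 'reminded'.
— Andre: subject of the matrix clause; c-commands the pronoun but lies outside its binding domain — allowed.
— David: subject of the clause headed by 'defended'; is c-commanded by the pronoun; coreference would bind this R-expression — blocked (Principle C).
— Greg's assistant: subject of the clause headed by 'reminded'; c-commands the pronoun within its binding domain — blocked (Principle B).

Andre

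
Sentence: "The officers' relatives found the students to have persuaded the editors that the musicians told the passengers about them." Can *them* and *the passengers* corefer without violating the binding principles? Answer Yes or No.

*the passengers* is an R-expression; Principle C requires it to be free (not bound by any c-commanding expression).
— them: second object of the clause headed by 'told'; the R-expression locally c-commands the pronoun — coreference blocked (Principle B on the pronoun).

No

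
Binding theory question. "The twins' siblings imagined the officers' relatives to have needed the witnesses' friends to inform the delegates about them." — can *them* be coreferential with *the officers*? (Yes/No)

*them* is a pronoun; Principle B requires it to be free in its binding domain — the clause headed by 'inform'.
— the officers: possessor inside the subject DP of the clause headed by 'needed'; does not c-command the pronoun — Principle B does not apply; allowed.

Yes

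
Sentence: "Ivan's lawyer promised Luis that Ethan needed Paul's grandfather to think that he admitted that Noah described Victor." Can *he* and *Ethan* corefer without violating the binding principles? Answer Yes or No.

*Ethan* is an R-expression; Principle C requires it to be free (not bound by any c-commanding expression).
— he: subject of the clause headed by 'admitted'; the pronoun does not c-command the R-expression — coreference allowed.

Yes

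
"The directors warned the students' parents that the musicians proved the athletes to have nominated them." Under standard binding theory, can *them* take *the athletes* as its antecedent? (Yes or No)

No

*them* is a pronoun; Principle B requires it to be free in its binding domain — the clause headed by 'nominated'.
— the athletes: subject of the clause headed by 'nominated'; c-commands the pronoun within its binding domain — blocked (Principle B).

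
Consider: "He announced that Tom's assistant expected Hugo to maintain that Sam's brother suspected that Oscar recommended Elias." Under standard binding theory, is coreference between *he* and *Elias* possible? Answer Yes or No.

*Elias* is an R-expression; Principle C requires it to be free (not bound by any c-commanding expression).
— he: subject of the matrix clause; the pronoun c-commands the R-expression — coreference blocked (Principle C).

No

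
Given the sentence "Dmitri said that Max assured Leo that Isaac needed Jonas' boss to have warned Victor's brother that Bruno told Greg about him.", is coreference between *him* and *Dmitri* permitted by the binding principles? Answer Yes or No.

Yes

*him* is a pronoun; Principle B requires it to be free in its binding domain — the clause headed by 'told'.
— Dmitri: subject of the matrix clause; c-commands the pronoun but lies outside its binding domain — allowed.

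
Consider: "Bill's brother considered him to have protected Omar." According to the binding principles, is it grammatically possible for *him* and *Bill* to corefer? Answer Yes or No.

*him* is a pronoun; Principle B requires it to be free in its binding domain — the matrix clause.
— Bill: possessor inside the subject DP of the matrix clause; does not c-command the pronoun — Principle B does not apply; allowed.

Yes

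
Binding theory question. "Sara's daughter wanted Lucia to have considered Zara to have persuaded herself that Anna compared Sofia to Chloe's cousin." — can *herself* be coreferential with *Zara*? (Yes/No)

*herself* is a reflexive; Principle A requires it to be bound within its binding domain — the clause headed by 'persuaded'.
— Zara: subject of the clause headed by 'persuaded'; c-commands the reflexive within its binding domain — allowed (Principle A).

Yes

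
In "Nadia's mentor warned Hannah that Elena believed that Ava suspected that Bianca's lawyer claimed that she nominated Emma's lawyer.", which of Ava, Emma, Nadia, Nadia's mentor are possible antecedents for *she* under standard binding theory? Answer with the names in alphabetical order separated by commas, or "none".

Ava, Nadia, Nadia's mentor

*she* is a pronoun; Principle B requires it to be free in its binding domain — the clause headed by 'nominated'.
— Ava: subject of the clause headed by 'suspected'; c-commands the pronoun but lies outside its binding domain — allowed.
— Emma: possessor inside the object DP of the clause headed by 'nominated'; is c-commanded by the pronoun; coreference would bind this R-expression — blocked (Principle C).
— Nadia: possessor inside the subject DP of the matrix clause; does not c-command the pronoun — Principle B does not apply; allowed.
— Nadia's mentor: subject of the matrix clause; c-commands the pronoun but lies outside its binding domain — allowed.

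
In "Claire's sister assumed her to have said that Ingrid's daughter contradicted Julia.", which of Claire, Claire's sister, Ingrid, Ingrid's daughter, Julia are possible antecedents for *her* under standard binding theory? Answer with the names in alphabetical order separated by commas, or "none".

Claire

*her* is a pronoun; Principle B requires it to be free in its binding domain — the matrix clause.
— Claire: possessor inside the subject DP of the matrix clause; does not c-command the pronoun — Principle B does not apply; allowed.
— Claire's sister: subject of the matrix clause; c-commands the pronoun within its binding domain — blocked (Principle B).
— Ingrid: possessor inside the subject DP of the clause headed by 'contradicted'; is c-commanded by the pronoun; coreference would bind this R-expression — blocked (Principle C).
— Ingrid's daughter: subject of the clause headed by 'contradicted'; is c-commanded by the pronoun; coreference would bind this R-expression — blocked (Principle C).
— Julia: object of the clause headed by 'contradicted'; is c-commanded by the pronoun; coreference would bind this R-expression — blocked (Principle C).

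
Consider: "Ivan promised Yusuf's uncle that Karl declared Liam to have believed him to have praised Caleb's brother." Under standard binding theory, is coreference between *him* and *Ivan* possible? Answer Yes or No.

*Ivan* is an R-expression; Principle C requires it to be free (not bound by any c-commanding expression).
— him: subject of the clause headed by 'praised'; the pronoun does not c-command the R-expression — coreference allowed.

Yes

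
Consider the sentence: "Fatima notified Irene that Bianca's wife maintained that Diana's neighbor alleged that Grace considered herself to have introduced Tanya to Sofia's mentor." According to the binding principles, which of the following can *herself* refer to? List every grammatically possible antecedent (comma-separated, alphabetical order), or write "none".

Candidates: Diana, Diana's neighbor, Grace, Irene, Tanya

Grace

*herself* is a reflexive; Principle A requires it to be bound within its binding domain — the clause headed by 'considered'.
— Diana: possessor inside the subject DP of the clause headed by 'alleged'; does not c-command the reflexive — cannot bind it (Principle A).
— Diana's neighbor: subject of the clause headed by 'alleged'; c-commands the reflexive but lies outside its binding domain — cannot bind it (Principle A).
— Grace: subject of the clause headed by 'considered'; c-commands the reflexive within its binding domain — allowed (Principle A).
— Irene: object of the matrix clause; c-commands the reflexive but lies outside its binding domain — cannot bind it (Principle A).
— Tanya: object of the clause headed by 'introduced'; does not c-command the reflexive — cannot bind it (Principle A).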